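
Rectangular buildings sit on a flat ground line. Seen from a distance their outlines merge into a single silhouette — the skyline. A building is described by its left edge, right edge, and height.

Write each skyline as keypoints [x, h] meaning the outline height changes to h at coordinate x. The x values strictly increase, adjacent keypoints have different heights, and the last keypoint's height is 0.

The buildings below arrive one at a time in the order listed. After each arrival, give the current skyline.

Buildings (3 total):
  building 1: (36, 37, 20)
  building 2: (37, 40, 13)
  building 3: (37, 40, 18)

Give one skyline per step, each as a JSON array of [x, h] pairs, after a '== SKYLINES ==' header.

== SKYLINES ==
[[36,20],[37,0]]
[[36,20],[37,13],[40,0]]
[[36,20],[37,18],[40,0]]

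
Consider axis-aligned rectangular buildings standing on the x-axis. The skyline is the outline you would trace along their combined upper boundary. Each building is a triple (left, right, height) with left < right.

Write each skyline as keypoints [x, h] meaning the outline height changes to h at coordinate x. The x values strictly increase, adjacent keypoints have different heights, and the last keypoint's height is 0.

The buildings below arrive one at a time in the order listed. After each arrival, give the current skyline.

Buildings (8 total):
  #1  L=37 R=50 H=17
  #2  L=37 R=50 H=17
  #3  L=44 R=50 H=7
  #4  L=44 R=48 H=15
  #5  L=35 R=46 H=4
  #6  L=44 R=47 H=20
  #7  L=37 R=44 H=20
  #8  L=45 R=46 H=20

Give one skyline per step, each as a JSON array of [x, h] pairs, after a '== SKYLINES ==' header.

== SKYLINES ==
[[37,17],[50,0]]
[[37,17],[50,0]]
[[37,17],[50,0]]
[[37,17],[50,0]]
[[35,4],[37,17],[50,0]]
[[35,4],[37,17],[44,20],[47,17],[50,0]]
[[35,4],[37,20],[47,17],[50,0]]
[[35,4],[37,20],[47,17],[50,0]]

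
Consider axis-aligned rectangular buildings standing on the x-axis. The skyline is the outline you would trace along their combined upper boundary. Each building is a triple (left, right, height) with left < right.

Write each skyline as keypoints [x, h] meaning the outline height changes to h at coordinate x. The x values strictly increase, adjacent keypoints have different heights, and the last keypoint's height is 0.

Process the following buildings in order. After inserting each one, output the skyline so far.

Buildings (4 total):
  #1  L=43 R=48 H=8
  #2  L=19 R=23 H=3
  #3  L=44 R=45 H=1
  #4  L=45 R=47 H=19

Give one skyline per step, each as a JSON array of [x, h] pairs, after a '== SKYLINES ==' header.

== SKYLINES ==
[[43,8],[48,0]]
[[19,3],[23,0],[43,8],[48,0]]
[[19,3],[23,0],[43,8],[48,0]]
[[19,3],[23,0],[43,8],[45,19],[47,8],[48,0]]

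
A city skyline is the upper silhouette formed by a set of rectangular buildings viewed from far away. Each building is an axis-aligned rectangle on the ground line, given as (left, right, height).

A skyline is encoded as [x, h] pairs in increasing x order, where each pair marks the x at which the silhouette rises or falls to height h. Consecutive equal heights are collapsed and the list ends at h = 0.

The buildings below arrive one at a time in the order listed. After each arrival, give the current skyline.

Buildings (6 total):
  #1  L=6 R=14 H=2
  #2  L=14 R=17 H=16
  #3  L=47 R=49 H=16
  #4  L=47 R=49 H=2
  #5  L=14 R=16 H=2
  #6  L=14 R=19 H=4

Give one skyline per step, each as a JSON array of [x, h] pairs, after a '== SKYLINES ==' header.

== SKYLINES ==
[[6,2],[14,0]]
[[6,2],[14,16],[17,0]]
[[6,2],[14,16],[17,0],[47,16],[49,0]]
[[6,2],[14,16],[17,0],[47,16],[49,0]]
[[6,2],[14,16],[17,0],[47,16],[49,0]]
[[6,2],[14,16],[17,4],[19,0],[47,16],[49,0]]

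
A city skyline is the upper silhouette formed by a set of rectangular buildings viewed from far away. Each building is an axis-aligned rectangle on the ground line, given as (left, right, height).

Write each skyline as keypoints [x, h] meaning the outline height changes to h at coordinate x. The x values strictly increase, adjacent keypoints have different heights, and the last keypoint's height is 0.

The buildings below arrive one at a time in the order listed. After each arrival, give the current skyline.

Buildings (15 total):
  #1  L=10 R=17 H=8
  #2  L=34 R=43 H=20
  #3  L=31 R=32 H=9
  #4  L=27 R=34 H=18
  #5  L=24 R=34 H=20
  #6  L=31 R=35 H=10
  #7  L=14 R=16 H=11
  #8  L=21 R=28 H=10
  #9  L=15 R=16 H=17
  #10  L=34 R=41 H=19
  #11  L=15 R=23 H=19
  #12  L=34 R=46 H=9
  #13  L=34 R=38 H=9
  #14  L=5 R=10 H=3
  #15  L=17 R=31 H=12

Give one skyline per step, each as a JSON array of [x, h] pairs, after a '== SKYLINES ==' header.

== SKYLINES ==
[[10,8],[17,0]]
[[10,8],[17,0],[34,20],[43,0]]
[[10,8],[17,0],[31,9],[32,0],[34,20],[43,0]]
[[10,8],[17,0],[27,18],[34,20],[43,0]]
[[10,8],[17,0],[24,20],[43,0]]
[[10,8],[17,0],[24,20],[43,0]]
[[10,8],[14,11],[16,8],[17,0],[24,20],[43,0]]
[[10,8],[14,11],[16,8],[17,0],[21,10],[24,20],[43,0]]
[[10,8],[14,11],[15,17],[16,8],[17,0],[21,10],[24,20],[43,0]]
[[10,8],[14,11],[15,17],[16,8],[17,0],[21,10],[24,20],[43,0]]
[[10,8],[14,11],[15,19],[23,10],[24,20],[43,0]]
[[10,8],[14,11],[15,19],[23,10],[24,20],[43,9],[46,0]]
[[10,8],[14,11],[15,19],[23,10],[24,20],[43,9],[46,0]]
[[5,3],[10,8],[14,11],[15,19],[23,10],[24,20],[43,9],[46,0]]
[[5,3],[10,8],[14,11],[15,19],[23,12],[24,20],[43,9],[46,0]]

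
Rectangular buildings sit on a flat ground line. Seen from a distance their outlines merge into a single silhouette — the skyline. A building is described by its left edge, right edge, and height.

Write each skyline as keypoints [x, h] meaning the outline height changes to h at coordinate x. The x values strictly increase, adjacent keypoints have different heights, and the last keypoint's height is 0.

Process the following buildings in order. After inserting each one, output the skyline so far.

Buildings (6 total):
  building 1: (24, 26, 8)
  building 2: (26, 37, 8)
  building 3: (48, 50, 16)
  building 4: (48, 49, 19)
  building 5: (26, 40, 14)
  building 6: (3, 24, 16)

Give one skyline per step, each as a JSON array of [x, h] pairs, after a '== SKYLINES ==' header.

== SKYLINES ==
[[24,8],[26,0]]
[[24,8],[37,0]]
[[24,8],[37,0],[48,16],[50,0]]
[[24,8],[37,0],[48,19],[49,16],[50,0]]
[[24,8],[26,14],[40,0],[48,19],[49,16],[50,0]]
[[3,16],[24,8],[26,14],[40,0],[48,19],[49,16],[50,0]]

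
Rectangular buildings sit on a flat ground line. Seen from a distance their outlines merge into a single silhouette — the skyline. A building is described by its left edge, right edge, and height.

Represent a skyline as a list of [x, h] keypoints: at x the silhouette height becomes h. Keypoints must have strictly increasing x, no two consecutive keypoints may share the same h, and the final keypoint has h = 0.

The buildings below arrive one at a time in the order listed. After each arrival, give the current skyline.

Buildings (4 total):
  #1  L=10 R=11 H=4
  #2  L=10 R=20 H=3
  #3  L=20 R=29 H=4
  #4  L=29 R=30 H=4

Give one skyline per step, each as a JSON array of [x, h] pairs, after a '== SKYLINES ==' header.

== SKYLINES ==
[[10,4],[11,0]]
[[10,4],[11,3],[20,0]]
[[10,4],[11,3],[20,4],[29,0]]
[[10,4],[11,3],[20,4],[30,0]]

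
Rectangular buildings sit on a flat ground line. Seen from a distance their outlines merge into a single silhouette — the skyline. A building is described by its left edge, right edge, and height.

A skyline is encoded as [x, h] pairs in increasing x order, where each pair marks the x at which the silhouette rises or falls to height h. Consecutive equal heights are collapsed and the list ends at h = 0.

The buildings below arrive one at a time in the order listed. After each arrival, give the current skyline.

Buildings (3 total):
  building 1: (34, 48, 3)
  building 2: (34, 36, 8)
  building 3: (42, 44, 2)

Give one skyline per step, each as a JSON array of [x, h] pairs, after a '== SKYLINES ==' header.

== SKYLINES ==
[[34,3],[48,0]]
[[34,8],[36,3],[48,0]]
[[34,8],[36,3],[48,0]]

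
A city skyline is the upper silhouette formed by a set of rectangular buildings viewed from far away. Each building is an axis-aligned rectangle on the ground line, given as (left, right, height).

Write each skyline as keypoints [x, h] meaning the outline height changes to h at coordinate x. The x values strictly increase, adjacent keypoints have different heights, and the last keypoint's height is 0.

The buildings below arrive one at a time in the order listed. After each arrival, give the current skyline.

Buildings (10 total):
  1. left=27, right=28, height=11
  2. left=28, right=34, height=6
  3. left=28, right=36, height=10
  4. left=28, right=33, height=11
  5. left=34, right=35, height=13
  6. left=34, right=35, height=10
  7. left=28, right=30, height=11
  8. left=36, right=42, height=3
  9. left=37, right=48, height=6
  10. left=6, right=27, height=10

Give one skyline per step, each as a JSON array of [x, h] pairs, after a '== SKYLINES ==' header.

== SKYLINES ==
[[27,11],[28,0]]
[[27,11],[28,6],[34,0]]
[[27,11],[28,10],[36,0]]
[[27,11],[33,10],[36,0]]
[[27,11],[33,10],[34,13],[35,10],[36,0]]
[[27,11],[33,10],[34,13],[35,10],[36,0]]
[[27,11],[33,10],[34,13],[35,10],[36,0]]
[[27,11],[33,10],[34,13],[35,10],[36,3],[42,0]]
[[27,11],[33,10],[34,13],[35,10],[36,3],[37,6],[48,0]]
[[6,10],[27,11],[33,10],[34,13],[35,10],[36,3],[37,6],[48,0]]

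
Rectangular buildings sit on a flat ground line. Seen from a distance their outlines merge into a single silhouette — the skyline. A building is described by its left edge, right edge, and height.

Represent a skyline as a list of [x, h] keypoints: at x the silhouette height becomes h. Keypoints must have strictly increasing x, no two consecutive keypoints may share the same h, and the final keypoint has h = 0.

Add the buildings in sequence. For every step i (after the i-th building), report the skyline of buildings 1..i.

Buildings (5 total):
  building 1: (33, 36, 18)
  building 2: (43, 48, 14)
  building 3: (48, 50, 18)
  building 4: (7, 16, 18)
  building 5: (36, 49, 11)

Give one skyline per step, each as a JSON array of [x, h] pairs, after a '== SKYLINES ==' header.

== SKYLINES ==
[[33,18],[36,0]]
[[33,18],[36,0],[43,14],[48,0]]
[[33,18],[36,0],[43,14],[48,18],[50,0]]
[[7,18],[16,0],[33,18],[36,0],[43,14],[48,18],[50,0]]
[[7,18],[16,0],[33,18],[36,11],[43,14],[48,18],[50,0]]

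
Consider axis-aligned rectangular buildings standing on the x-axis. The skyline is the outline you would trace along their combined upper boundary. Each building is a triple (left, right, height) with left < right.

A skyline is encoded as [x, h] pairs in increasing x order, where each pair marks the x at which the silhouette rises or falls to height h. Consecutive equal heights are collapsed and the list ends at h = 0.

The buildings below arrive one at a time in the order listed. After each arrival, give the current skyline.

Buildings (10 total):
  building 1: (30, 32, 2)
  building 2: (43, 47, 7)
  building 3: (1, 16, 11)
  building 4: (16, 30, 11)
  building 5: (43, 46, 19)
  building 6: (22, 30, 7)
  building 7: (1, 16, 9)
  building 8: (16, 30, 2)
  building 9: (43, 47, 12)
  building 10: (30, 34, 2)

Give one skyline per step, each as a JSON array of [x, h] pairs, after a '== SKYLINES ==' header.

== SKYLINES ==
[[30,2],[32,0]]
[[30,2],[32,0],[43,7],[47,0]]
[[1,11],[16,0],[30,2],[32,0],[43,7],[47,0]]
[[1,11],[30,2],[32,0],[43,7],[47,0]]
[[1,11],[30,2],[32,0],[43,19],[46,7],[47,0]]
[[1,11],[30,2],[32,0],[43,19],[46,7],[47,0]]
[[1,11],[30,2],[32,0],[43,19],[46,7],[47,0]]
[[1,11],[30,2],[32,0],[43,19],[46,7],[47,0]]
[[1,11],[30,2],[32,0],[43,19],[46,12],[47,0]]
[[1,11],[30,2],[34,0],[43,19],[46,12],[47,0]]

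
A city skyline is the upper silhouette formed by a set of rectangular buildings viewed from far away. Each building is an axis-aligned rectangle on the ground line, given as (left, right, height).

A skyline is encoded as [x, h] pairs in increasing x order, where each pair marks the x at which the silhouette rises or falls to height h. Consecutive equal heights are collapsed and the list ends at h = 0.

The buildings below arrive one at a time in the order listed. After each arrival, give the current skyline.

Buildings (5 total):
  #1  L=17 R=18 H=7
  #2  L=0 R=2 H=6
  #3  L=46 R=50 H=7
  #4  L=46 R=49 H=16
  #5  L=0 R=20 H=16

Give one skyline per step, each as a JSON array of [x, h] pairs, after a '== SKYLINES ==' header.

== SKYLINES ==
[[17,7],[18,0]]
[[0,6],[2,0],[17,7],[18,0]]
[[0,6],[2,0],[17,7],[18,0],[46,7],[50,0]]
[[0,6],[2,0],[17,7],[18,0],[46,16],[49,7],[50,0]]
[[0,16],[20,0],[46,16],[49,7],[50,0]]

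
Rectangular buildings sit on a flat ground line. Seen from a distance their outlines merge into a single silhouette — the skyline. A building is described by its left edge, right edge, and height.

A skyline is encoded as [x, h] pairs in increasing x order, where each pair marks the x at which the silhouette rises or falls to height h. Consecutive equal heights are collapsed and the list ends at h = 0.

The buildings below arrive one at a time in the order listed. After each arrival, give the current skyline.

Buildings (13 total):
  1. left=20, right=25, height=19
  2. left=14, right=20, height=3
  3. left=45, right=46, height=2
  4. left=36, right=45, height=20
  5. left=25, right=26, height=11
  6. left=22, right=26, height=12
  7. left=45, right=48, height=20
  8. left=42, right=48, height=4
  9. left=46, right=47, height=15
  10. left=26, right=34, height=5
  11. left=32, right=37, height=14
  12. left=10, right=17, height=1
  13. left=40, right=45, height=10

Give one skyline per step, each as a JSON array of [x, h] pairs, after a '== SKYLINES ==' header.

== SKYLINES ==
[[20,19],[25,0]]
[[14,3],[20,19],[25,0]]
[[14,3],[20,19],[25,0],[45,2],[46,0]]
[[14,3],[20,19],[25,0],[36,20],[45,2],[46,0]]
[[14,3],[20,19],[25,11],[26,0],[36,20],[45,2],[46,0]]
[[14,3],[20,19],[25,12],[26,0],[36,20],[45,2],[46,0]]
[[14,3],[20,19],[25,12],[26,0],[36,20],[48,0]]
[[14,3],[20,19],[25,12],[26,0],[36,20],[48,0]]
[[14,3],[20,19],[25,12],[26,0],[36,20],[48,0]]
[[14,3],[20,19],[25,12],[26,5],[34,0],[36,20],[48,0]]
[[14,3],[20,19],[25,12],[26,5],[32,14],[36,20],[48,0]]
[[10,1],[14,3],[20,19],[25,12],[26,5],[32,14],[36,20],[48,0]]
[[10,1],[14,3],[20,19],[25,12],[26,5],[32,14],[36,20],[48,0]]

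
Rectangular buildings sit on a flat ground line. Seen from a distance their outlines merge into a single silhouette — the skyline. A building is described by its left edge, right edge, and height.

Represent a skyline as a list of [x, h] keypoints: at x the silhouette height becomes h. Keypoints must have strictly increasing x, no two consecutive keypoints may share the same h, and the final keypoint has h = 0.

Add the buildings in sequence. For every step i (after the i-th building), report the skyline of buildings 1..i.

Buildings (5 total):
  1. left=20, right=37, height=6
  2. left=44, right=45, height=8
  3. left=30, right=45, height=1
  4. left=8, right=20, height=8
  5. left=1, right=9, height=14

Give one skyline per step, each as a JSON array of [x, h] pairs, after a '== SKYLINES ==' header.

== SKYLINES ==
[[20,6],[37,0]]
[[20,6],[37,0],[44,8],[45,0]]
[[20,6],[37,1],[44,8],[45,0]]
[[8,8],[20,6],[37,1],[44,8],[45,0]]
[[1,14],[9,8],[20,6],[37,1],[44,8],[45,0]]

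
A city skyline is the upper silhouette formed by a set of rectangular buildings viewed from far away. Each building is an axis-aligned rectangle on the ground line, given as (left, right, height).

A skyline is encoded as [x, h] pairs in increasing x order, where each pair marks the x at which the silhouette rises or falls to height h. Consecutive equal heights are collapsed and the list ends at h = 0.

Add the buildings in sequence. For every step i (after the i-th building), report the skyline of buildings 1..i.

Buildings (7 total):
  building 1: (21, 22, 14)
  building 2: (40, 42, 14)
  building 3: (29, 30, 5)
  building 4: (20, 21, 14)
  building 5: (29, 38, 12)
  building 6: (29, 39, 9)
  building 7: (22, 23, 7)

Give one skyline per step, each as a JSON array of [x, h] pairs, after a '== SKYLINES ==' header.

== SKYLINES ==
[[21,14],[22,0]]
[[21,14],[22,0],[40,14],[42,0]]
[[21,14],[22,0],[29,5],[30,0],[40,14],[42,0]]
[[20,14],[22,0],[29,5],[30,0],[40,14],[42,0]]
[[20,14],[22,0],[29,12],[38,0],[40,14],[42,0]]
[[20,14],[22,0],[29,12],[38,9],[39,0],[40,14],[42,0]]
[[20,14],[22,7],[23,0],[29,12],[38,9],[39,0],[40,14],[42,0]]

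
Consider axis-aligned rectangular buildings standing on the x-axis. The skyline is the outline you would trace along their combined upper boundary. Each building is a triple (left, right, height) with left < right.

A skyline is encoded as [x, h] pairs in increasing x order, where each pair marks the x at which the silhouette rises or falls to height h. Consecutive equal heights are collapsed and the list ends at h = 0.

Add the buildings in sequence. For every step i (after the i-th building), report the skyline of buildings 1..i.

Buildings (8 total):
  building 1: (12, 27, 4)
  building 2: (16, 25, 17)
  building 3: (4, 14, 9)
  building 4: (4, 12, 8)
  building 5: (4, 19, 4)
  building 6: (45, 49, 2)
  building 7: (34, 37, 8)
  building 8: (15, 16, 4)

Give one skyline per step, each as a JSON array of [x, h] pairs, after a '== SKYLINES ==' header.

== SKYLINES ==
[[12,4],[27,0]]
[[12,4],[16,17],[25,4],[27,0]]
[[4,9],[14,4],[16,17],[25,4],[27,0]]
[[4,9],[14,4],[16,17],[25,4],[27,0]]
[[4,9],[14,4],[16,17],[25,4],[27,0]]
[[4,9],[14,4],[16,17],[25,4],[27,0],[45,2],[49,0]]
[[4,9],[14,4],[16,17],[25,4],[27,0],[34,8],[37,0],[45,2],[49,0]]
[[4,9],[14,4],[16,17],[25,4],[27,0],[34,8],[37,0],[45,2],[49,0]]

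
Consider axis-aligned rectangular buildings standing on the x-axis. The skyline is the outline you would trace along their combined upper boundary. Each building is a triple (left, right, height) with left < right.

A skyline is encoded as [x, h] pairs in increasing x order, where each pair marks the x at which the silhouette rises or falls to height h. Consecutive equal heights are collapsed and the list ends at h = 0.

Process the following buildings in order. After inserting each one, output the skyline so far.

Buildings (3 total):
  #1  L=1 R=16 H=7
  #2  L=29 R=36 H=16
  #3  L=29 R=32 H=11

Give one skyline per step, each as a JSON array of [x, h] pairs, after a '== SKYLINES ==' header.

== SKYLINES ==
[[1,7],[16,0]]
[[1,7],[16,0],[29,16],[36,0]]
[[1,7],[16,0],[29,16],[36,0]]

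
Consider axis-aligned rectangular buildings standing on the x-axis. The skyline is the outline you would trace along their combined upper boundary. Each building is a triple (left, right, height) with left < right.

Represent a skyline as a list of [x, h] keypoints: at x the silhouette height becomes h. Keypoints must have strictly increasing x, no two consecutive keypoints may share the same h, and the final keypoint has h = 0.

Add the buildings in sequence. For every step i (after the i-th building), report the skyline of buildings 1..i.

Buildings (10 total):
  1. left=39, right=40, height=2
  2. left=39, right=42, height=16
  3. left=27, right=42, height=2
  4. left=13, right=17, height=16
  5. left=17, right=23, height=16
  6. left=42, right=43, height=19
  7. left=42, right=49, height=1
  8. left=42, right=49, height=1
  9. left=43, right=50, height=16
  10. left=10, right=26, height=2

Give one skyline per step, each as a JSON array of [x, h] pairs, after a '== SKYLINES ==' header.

== SKYLINES ==
[[39,2],[40,0]]
[[39,16],[42,0]]
[[27,2],[39,16],[42,0]]
[[13,16],[17,0],[27,2],[39,16],[42,0]]
[[13,16],[23,0],[27,2],[39,16],[42,0]]
[[13,16],[23,0],[27,2],[39,16],[42,19],[43,0]]
[[13,16],[23,0],[27,2],[39,16],[42,19],[43,1],[49,0]]
[[13,16],[23,0],[27,2],[39,16],[42,19],[43,1],[49,0]]
[[13,16],[23,0],[27,2],[39,16],[42,19],[43,16],[50,0]]
[[10,2],[13,16],[23,2],[26,0],[27,2],[39,16],[42,19],[43,16],[50,0]]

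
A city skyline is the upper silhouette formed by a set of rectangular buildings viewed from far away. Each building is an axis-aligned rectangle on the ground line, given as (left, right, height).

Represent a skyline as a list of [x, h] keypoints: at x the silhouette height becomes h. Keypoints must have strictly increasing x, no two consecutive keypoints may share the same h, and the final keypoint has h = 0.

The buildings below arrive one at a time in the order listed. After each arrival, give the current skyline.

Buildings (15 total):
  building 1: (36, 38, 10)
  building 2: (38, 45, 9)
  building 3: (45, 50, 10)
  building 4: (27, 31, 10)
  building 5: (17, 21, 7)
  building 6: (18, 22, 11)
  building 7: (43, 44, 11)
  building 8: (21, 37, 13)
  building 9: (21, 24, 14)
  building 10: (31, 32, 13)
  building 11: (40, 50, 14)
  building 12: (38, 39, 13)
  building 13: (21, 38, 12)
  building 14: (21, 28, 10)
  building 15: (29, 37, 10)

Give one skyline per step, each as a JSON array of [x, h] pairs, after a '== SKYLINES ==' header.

== SKYLINES ==
[[36,10],[38,0]]
[[36,10],[38,9],[45,0]]
[[36,10],[38,9],[45,10],[50,0]]
[[27,10],[31,0],[36,10],[38,9],[45,10],[50,0]]
[[17,7],[21,0],[27,10],[31,0],[36,10],[38,9],[45,10],[50,0]]
[[17,7],[18,11],[22,0],[27,10],[31,0],[36,10],[38,9],[45,10],[50,0]]
[[17,7],[18,11],[22,0],[27,10],[31,0],[36,10],[38,9],[43,11],[44,9],[45,10],[50,0]]
[[17,7],[18,11],[21,13],[37,10],[38,9],[43,11],[44,9],[45,10],[50,0]]
[[17,7],[18,11],[21,14],[24,13],[37,10],[38,9],[43,11],[44,9],[45,10],[50,0]]
[[17,7],[18,11],[21,14],[24,13],[37,10],[38,9],[43,11],[44,9],[45,10],[50,0]]
[[17,7],[18,11],[21,14],[24,13],[37,10],[38,9],[40,14],[50,0]]
[[17,7],[18,11],[21,14],[24,13],[37,10],[38,13],[39,9],[40,14],[50,0]]
[[17,7],[18,11],[21,14],[24,13],[37,12],[38,13],[39,9],[40,14],[50,0]]
[[17,7],[18,11],[21,14],[24,13],[37,12],[38,13],[39,9],[40,14],[50,0]]
[[17,7],[18,11],[21,14],[24,13],[37,12],[38,13],[39,9],[40,14],[50,0]]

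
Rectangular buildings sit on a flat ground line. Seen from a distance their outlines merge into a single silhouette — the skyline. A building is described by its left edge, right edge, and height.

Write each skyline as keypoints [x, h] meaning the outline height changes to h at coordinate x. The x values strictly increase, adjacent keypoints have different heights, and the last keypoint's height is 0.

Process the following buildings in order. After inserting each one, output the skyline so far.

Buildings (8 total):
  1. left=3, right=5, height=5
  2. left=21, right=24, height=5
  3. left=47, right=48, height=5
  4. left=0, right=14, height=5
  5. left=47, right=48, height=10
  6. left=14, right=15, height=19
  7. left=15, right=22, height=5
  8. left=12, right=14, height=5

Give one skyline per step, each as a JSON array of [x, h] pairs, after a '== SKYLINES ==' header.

== SKYLINES ==
[[3,5],[5,0]]
[[3,5],[5,0],[21,5],[24,0]]
[[3,5],[5,0],[21,5],[24,0],[47,5],[48,0]]
[[0,5],[14,0],[21,5],[24,0],[47,5],[48,0]]
[[0,5],[14,0],[21,5],[24,0],[47,10],[48,0]]
[[0,5],[14,19],[15,0],[21,5],[24,0],[47,10],[48,0]]
[[0,5],[14,19],[15,5],[24,0],[47,10],[48,0]]
[[0,5],[14,19],[15,5],[24,0],[47,10],[48,0]]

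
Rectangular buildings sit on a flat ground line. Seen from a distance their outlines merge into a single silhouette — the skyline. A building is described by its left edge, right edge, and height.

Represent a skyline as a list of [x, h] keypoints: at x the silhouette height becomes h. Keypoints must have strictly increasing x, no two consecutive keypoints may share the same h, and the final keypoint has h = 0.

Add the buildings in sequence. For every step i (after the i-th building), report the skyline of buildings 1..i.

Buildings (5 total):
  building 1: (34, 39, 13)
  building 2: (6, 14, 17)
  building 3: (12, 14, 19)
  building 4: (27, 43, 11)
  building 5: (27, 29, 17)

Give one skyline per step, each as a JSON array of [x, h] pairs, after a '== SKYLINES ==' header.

== SKYLINES ==
[[34,13],[39,0]]
[[6,17],[14,0],[34,13],[39,0]]
[[6,17],[12,19],[14,0],[34,13],[39,0]]
[[6,17],[12,19],[14,0],[27,11],[34,13],[39,11],[43,0]]
[[6,17],[12,19],[14,0],[27,17],[29,11],[34,13],[39,11],[43,0]]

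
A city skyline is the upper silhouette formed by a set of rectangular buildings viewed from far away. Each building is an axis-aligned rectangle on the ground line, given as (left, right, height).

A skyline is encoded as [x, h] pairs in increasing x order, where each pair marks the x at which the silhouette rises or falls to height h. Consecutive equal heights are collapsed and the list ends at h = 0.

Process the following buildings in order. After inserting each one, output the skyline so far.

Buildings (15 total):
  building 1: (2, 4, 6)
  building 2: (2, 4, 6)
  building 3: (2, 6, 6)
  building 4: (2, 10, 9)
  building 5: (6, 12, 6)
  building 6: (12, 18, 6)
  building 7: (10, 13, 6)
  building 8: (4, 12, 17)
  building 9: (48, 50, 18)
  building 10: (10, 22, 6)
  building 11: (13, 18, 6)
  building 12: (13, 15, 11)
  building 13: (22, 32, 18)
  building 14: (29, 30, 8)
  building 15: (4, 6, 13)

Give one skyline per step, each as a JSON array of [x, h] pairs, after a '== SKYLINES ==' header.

== SKYLINES ==
[[2,6],[4,0]]
[[2,6],[4,0]]
[[2,6],[6,0]]
[[2,9],[10,0]]
[[2,9],[10,6],[12,0]]
[[2,9],[10,6],[18,0]]
[[2,9],[10,6],[18,0]]
[[2,9],[4,17],[12,6],[18,0]]
[[2,9],[4,17],[12,6],[18,0],[48,18],[50,0]]
[[2,9],[4,17],[12,6],[22,0],[48,18],[50,0]]
[[2,9],[4,17],[12,6],[22,0],[48,18],[50,0]]
[[2,9],[4,17],[12,6],[13,11],[15,6],[22,0],[48,18],[50,0]]
[[2,9],[4,17],[12,6],[13,11],[15,6],[22,18],[32,0],[48,18],[50,0]]
[[2,9],[4,17],[12,6],[13,11],[15,6],[22,18],[32,0],[48,18],[50,0]]
[[2,9],[4,17],[12,6],[13,11],[15,6],[22,18],[32,0],[48,18],[50,0]]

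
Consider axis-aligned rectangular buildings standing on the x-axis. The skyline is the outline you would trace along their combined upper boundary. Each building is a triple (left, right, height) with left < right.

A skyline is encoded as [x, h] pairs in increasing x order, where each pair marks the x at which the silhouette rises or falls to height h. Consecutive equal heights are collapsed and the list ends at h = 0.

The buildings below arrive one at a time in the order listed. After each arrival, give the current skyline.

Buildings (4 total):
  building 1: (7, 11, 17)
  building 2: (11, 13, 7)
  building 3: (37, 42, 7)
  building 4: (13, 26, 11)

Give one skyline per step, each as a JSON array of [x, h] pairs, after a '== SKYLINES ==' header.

== SKYLINES ==
[[7,17],[11,0]]
[[7,17],[11,7],[13,0]]
[[7,17],[11,7],[13,0],[37,7],[42,0]]
[[7,17],[11,7],[13,11],[26,0],[37,7],[42,0]]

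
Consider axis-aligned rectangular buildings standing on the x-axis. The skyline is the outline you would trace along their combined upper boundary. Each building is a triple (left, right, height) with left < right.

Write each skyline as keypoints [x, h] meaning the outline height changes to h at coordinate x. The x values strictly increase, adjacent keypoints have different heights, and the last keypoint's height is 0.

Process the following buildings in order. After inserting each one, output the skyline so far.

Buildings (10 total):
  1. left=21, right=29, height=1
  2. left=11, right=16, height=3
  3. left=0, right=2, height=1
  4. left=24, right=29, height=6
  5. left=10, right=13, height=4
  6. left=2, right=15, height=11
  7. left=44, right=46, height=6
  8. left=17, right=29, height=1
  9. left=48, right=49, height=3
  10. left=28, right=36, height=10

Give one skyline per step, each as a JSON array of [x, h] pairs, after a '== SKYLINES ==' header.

== SKYLINES ==
[[21,1],[29,0]]
[[11,3],[16,0],[21,1],[29,0]]
[[0,1],[2,0],[11,3],[16,0],[21,1],[29,0]]
[[0,1],[2,0],[11,3],[16,0],[21,1],[24,6],[29,0]]
[[0,1],[2,0],[10,4],[13,3],[16,0],[21,1],[24,6],[29,0]]
[[0,1],[2,11],[15,3],[16,0],[21,1],[24,6],[29,0]]
[[0,1],[2,11],[15,3],[16,0],[21,1],[24,6],[29,0],[44,6],[46,0]]
[[0,1],[2,11],[15,3],[16,0],[17,1],[24,6],[29,0],[44,6],[46,0]]
[[0,1],[2,11],[15,3],[16,0],[17,1],[24,6],[29,0],[44,6],[46,0],[48,3],[49,0]]
[[0,1],[2,11],[15,3],[16,0],[17,1],[24,6],[28,10],[36,0],[44,6],[46,0],[48,3],[49,0]]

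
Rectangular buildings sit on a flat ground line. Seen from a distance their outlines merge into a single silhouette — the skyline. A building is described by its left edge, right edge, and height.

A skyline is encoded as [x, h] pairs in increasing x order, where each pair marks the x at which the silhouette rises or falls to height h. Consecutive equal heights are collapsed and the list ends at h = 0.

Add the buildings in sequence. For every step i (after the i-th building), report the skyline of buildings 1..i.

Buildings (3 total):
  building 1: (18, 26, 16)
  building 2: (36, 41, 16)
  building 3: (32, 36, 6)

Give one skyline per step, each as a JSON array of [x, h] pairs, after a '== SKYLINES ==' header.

== SKYLINES ==
[[18,16],[26,0]]
[[18,16],[26,0],[36,16],[41,0]]
[[18,16],[26,0],[32,6],[36,16],[41,0]]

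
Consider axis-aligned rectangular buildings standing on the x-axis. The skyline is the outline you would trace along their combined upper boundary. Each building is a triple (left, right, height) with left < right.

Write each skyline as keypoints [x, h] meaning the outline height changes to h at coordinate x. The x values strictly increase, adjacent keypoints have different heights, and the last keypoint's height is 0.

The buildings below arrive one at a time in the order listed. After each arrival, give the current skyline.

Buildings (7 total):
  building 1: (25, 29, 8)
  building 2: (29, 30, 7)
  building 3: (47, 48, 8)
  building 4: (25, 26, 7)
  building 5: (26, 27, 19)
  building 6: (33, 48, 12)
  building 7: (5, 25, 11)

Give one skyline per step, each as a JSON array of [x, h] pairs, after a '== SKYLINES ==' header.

== SKYLINES ==
[[25,8],[29,0]]
[[25,8],[29,7],[30,0]]
[[25,8],[29,7],[30,0],[47,8],[48,0]]
[[25,8],[29,7],[30,0],[47,8],[48,0]]
[[25,8],[26,19],[27,8],[29,7],[30,0],[47,8],[48,0]]
[[25,8],[26,19],[27,8],[29,7],[30,0],[33,12],[48,0]]
[[5,11],[25,8],[26,19],[27,8],[29,7],[30,0],[33,12],[48,0]]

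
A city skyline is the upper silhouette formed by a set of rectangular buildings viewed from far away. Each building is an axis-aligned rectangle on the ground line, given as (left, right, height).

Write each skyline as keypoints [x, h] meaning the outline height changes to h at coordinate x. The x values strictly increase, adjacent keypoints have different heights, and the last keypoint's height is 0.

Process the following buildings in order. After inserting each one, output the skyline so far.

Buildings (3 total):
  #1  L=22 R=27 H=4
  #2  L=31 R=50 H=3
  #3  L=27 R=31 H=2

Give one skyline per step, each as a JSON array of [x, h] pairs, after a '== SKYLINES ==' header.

== SKYLINES ==
[[22,4],[27,0]]
[[22,4],[27,0],[31,3],[50,0]]
[[22,4],[27,2],[31,3],[50,0]]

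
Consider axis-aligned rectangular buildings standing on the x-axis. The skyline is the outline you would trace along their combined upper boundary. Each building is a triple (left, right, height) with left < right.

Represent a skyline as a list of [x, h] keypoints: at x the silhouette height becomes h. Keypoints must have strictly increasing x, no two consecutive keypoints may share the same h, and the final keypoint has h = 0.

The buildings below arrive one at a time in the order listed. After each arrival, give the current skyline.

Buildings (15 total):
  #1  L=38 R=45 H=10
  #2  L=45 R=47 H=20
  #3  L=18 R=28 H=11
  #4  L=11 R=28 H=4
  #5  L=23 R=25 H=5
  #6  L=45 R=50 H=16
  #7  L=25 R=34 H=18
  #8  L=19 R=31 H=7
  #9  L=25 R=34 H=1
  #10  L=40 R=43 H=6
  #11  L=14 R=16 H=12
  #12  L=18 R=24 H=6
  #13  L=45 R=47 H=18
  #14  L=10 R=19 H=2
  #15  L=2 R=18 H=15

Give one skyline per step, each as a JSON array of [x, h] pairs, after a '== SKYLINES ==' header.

== SKYLINES ==
[[38,10],[45,0]]
[[38,10],[45,20],[47,0]]
[[18,11],[28,0],[38,10],[45,20],[47,0]]
[[11,4],[18,11],[28,0],[38,10],[45,20],[47,0]]
[[11,4],[18,11],[28,0],[38,10],[45,20],[47,0]]
[[11,4],[18,11],[28,0],[38,10],[45,20],[47,16],[50,0]]
[[11,4],[18,11],[25,18],[34,0],[38,10],[45,20],[47,16],[50,0]]
[[11,4],[18,11],[25,18],[34,0],[38,10],[45,20],[47,16],[50,0]]
[[11,4],[18,11],[25,18],[34,0],[38,10],[45,20],[47,16],[50,0]]
[[11,4],[18,11],[25,18],[34,0],[38,10],[45,20],[47,16],[50,0]]
[[11,4],[14,12],[16,4],[18,11],[25,18],[34,0],[38,10],[45,20],[47,16],[50,0]]
[[11,4],[14,12],[16,4],[18,11],[25,18],[34,0],[38,10],[45,20],[47,16],[50,0]]
[[11,4],[14,12],[16,4],[18,11],[25,18],[34,0],[38,10],[45,20],[47,16],[50,0]]
[[10,2],[11,4],[14,12],[16,4],[18,11],[25,18],[34,0],[38,10],[45,20],[47,16],[50,0]]
[[2,15],[18,11],[25,18],[34,0],[38,10],[45,20],[47,16],[50,0]]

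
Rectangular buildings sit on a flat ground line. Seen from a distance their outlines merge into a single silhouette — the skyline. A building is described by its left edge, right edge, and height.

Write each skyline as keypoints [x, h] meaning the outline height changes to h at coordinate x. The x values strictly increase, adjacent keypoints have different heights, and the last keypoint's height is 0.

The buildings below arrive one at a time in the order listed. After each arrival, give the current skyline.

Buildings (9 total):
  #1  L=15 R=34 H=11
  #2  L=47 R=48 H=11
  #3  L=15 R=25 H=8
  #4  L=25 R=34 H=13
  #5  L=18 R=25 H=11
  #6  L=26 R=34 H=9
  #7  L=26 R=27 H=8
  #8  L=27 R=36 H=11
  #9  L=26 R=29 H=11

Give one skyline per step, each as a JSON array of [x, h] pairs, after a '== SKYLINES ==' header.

== SKYLINES ==
[[15,11],[34,0]]
[[15,11],[34,0],[47,11],[48,0]]
[[15,11],[34,0],[47,11],[48,0]]
[[15,11],[25,13],[34,0],[47,11],[48,0]]
[[15,11],[25,13],[34,0],[47,11],[48,0]]
[[15,11],[25,13],[34,0],[47,11],[48,0]]
[[15,11],[25,13],[34,0],[47,11],[48,0]]
[[15,11],[25,13],[34,11],[36,0],[47,11],[48,0]]
[[15,11],[25,13],[34,11],[36,0],[47,11],[48,0]]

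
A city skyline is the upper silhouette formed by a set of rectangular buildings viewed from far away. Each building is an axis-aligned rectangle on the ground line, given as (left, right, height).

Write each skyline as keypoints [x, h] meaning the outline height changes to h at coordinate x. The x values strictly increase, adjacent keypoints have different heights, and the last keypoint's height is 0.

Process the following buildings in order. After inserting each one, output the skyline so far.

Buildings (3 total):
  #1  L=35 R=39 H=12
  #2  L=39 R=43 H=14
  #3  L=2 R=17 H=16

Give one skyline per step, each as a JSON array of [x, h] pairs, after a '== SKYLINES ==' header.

== SKYLINES ==
[[35,12],[39,0]]
[[35,12],[39,14],[43,0]]
[[2,16],[17,0],[35,12],[39,14],[43,0]]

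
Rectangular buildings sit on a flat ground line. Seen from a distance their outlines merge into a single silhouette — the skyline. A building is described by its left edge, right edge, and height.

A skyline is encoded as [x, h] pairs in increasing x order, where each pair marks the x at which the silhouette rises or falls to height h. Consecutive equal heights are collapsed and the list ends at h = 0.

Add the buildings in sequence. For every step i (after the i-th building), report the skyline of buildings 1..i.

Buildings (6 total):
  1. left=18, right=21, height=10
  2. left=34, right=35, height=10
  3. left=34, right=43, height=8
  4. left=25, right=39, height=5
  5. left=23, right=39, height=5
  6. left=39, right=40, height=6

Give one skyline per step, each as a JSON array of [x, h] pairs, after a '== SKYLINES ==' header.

== SKYLINES ==
[[18,10],[21,0]]
[[18,10],[21,0],[34,10],[35,0]]
[[18,10],[21,0],[34,10],[35,8],[43,0]]
[[18,10],[21,0],[25,5],[34,10],[35,8],[43,0]]
[[18,10],[21,0],[23,5],[34,10],[35,8],[43,0]]
[[18,10],[21,0],[23,5],[34,10],[35,8],[43,0]]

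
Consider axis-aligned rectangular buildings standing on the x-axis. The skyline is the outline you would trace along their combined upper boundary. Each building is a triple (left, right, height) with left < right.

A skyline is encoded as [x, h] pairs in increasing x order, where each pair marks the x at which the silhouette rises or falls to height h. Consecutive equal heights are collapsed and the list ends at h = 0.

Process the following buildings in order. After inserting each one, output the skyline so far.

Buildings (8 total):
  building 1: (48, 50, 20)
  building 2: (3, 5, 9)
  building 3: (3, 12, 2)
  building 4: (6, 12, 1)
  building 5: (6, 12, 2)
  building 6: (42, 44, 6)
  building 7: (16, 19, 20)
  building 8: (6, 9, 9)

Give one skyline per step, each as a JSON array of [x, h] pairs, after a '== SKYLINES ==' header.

== SKYLINES ==
[[48,20],[50,0]]
[[3,9],[5,0],[48,20],[50,0]]
[[3,9],[5,2],[12,0],[48,20],[50,0]]
[[3,9],[5,2],[12,0],[48,20],[50,0]]
[[3,9],[5,2],[12,0],[48,20],[50,0]]
[[3,9],[5,2],[12,0],[42,6],[44,0],[48,20],[50,0]]
[[3,9],[5,2],[12,0],[16,20],[19,0],[42,6],[44,0],[48,20],[50,0]]
[[3,9],[5,2],[6,9],[9,2],[12,0],[16,20],[19,0],[42,6],[44,0],[48,20],[50,0]]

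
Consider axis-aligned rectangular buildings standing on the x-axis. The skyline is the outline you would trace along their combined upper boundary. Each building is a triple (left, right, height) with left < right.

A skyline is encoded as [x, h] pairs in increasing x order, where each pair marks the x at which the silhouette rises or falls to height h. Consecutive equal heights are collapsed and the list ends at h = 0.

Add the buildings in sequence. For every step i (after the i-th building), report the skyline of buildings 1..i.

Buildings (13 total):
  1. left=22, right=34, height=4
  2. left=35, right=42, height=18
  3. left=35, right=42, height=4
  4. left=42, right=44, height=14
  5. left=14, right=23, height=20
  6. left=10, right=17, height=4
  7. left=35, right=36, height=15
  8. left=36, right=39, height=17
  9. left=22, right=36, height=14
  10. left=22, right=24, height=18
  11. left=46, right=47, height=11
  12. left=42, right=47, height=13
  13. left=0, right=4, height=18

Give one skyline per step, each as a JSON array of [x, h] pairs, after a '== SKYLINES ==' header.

== SKYLINES ==
[[22,4],[34,0]]
[[22,4],[34,0],[35,18],[42,0]]
[[22,4],[34,0],[35,18],[42,0]]
[[22,4],[34,0],[35,18],[42,14],[44,0]]
[[14,20],[23,4],[34,0],[35,18],[42,14],[44,0]]
[[10,4],[14,20],[23,4],[34,0],[35,18],[42,14],[44,0]]
[[10,4],[14,20],[23,4],[34,0],[35,18],[42,14],[44,0]]
[[10,4],[14,20],[23,4],[34,0],[35,18],[42,14],[44,0]]
[[10,4],[14,20],[23,14],[35,18],[42,14],[44,0]]
[[10,4],[14,20],[23,18],[24,14],[35,18],[42,14],[44,0]]
[[10,4],[14,20],[23,18],[24,14],[35,18],[42,14],[44,0],[46,11],[47,0]]
[[10,4],[14,20],[23,18],[24,14],[35,18],[42,14],[44,13],[47,0]]
[[0,18],[4,0],[10,4],[14,20],[23,18],[24,14],[35,18],[42,14],[44,13],[47,0]]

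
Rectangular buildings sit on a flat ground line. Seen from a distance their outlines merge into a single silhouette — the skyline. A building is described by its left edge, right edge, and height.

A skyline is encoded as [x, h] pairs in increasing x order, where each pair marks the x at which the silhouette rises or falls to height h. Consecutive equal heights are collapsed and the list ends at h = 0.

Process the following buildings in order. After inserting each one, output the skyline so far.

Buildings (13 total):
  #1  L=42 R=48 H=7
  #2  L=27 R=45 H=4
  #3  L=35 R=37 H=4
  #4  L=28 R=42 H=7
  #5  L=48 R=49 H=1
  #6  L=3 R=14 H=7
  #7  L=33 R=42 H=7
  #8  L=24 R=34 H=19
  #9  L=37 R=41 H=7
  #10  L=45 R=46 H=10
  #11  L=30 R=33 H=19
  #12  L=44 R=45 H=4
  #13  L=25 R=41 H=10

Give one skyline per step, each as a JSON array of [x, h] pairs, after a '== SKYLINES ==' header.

== SKYLINES ==
[[42,7],[48,0]]
[[27,4],[42,7],[48,0]]
[[27,4],[42,7],[48,0]]
[[27,4],[28,7],[48,0]]
[[27,4],[28,7],[48,1],[49,0]]
[[3,7],[14,0],[27,4],[28,7],[48,1],[49,0]]
[[3,7],[14,0],[27,4],[28,7],[48,1],[49,0]]
[[3,7],[14,0],[24,19],[34,7],[48,1],[49,0]]
[[3,7],[14,0],[24,19],[34,7],[48,1],[49,0]]
[[3,7],[14,0],[24,19],[34,7],[45,10],[46,7],[48,1],[49,0]]
[[3,7],[14,0],[24,19],[34,7],[45,10],[46,7],[48,1],[49,0]]
[[3,7],[14,0],[24,19],[34,7],[45,10],[46,7],[48,1],[49,0]]
[[3,7],[14,0],[24,19],[34,10],[41,7],[45,10],[46,7],[48,1],[49,0]]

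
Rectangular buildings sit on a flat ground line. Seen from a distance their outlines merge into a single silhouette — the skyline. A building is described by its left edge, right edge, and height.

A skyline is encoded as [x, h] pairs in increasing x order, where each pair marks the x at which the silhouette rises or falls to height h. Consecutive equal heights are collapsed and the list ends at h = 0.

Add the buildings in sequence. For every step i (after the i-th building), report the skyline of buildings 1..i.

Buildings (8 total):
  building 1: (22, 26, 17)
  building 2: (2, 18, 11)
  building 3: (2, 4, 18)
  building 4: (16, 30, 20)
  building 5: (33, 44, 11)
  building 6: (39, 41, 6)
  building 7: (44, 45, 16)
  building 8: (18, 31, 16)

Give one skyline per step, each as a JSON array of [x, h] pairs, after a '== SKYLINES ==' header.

== SKYLINES ==
[[22,17],[26,0]]
[[2,11],[18,0],[22,17],[26,0]]
[[2,18],[4,11],[18,0],[22,17],[26,0]]
[[2,18],[4,11],[16,20],[30,0]]
[[2,18],[4,11],[16,20],[30,0],[33,11],[44,0]]
[[2,18],[4,11],[16,20],[30,0],[33,11],[44,0]]
[[2,18],[4,11],[16,20],[30,0],[33,11],[44,16],[45,0]]
[[2,18],[4,11],[16,20],[30,16],[31,0],[33,11],[44,16],[45,0]]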